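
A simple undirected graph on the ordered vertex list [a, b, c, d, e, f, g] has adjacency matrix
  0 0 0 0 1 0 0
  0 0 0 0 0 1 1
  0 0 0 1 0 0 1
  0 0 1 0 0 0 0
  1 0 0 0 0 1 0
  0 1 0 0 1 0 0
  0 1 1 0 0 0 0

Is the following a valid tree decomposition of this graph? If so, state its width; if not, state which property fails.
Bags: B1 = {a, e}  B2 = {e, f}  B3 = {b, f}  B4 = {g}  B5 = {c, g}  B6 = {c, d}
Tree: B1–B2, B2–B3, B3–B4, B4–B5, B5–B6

A tree decomposition must satisfy three properties: every vertex lies in some bag; for every edge, both endpoints lie together in some bag; and for every vertex, the bags containing it form a connected subtree. Here edge (b,g) lies in no bag, so the decomposition is invalid.

No — edge (b,g) lies in no bag.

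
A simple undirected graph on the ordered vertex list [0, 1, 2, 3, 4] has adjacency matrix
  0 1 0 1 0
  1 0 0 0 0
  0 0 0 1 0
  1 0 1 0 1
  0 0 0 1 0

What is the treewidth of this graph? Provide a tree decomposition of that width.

Treewidth 1.
One such decomposition:
Bags: B1 = {0, 3}  B2 = {2, 3}  B3 = {3, 4}  B4 = {0, 1}
Tree: B1–B2, B1–B3, B1–B4

Each bag holds 2 vertices, so the decomposition has width 1, which upper-bounds the treewidth. Since G has at least one edge (e.g. 3–0), it is not an edgeless graph, so tw(G) ≥ 1. Combining the bounds, tw(G) = 1.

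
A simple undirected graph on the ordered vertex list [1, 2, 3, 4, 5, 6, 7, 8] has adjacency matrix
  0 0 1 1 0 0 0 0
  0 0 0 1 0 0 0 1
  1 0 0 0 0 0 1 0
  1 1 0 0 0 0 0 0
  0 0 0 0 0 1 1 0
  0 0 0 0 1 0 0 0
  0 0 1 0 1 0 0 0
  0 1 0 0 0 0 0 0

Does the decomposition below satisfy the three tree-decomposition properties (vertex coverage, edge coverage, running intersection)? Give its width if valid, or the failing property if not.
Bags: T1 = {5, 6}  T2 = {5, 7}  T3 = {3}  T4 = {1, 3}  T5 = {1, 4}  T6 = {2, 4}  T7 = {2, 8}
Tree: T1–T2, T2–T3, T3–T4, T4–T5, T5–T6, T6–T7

No — edge (7,3) lies in no bag.

A tree decomposition must satisfy three properties: every vertex lies in some bag; for every edge, both endpoints lie together in some bag; and for every vertex, the bags containing it form a connected subtree. Here edge (7,3) lies in no bag, so the decomposition is invalid.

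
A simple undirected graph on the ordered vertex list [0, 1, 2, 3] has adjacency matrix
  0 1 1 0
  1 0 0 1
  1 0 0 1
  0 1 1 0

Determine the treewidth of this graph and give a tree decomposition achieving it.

Every bag has size at most 3, so the width is 3 − 1 = 2 and tw(G) ≤ 2. Since 3–1–0–2–3 is a cycle in G, G is not acyclic. Forests are exactly the graphs of treewidth ≤ 1, so tw(G) ≥ 2. Hence tw(G) = 2 exactly.

Treewidth 2.
One optimal decomposition is:
Bags: B1 = {0, 1, 3}  B2 = {0, 2, 3}
Tree: B1–B2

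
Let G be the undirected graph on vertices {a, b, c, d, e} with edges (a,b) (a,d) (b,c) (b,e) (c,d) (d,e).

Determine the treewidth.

2

A width-2 tree decomposition is:
Bags: B1 = {a, b, d}  B2 = {b, d, e}  B3 = {b, c, d}
Tree: B1–B2, B2–B3
The largest bag has 3 vertices, giving width 2; this decomposition certifies tw(G) ≤ 2. Since a–b–e–d–a is a cycle in G, G is not acyclic. Forests are exactly the graphs of treewidth ≤ 1, so tw(G) ≥ 2. Therefore the treewidth is 2.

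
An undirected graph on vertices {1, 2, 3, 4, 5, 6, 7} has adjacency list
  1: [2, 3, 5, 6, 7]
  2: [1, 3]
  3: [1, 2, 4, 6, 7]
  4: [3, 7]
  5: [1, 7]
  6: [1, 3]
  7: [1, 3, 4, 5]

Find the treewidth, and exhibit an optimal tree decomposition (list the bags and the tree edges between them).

Every bag has size at most 3, so the width is 3 − 1 = 2 and tw(G) ≤ 2. On the other hand G contains the 3-clique {1, 2, 3}. A clique must lie in a single bag of any decomposition, so no decomposition can have width below 2. Therefore the treewidth is 2.

Treewidth 2.
One optimal decomposition is:
Bags: B1 = {1, 3, 7}  B2 = {3, 4, 7}  B3 = {1, 5, 7}  B4 = {1, 3, 6}  B5 = {1, 2, 3}
Tree: B1–B2, B1–B3, B1–B4, B1–B5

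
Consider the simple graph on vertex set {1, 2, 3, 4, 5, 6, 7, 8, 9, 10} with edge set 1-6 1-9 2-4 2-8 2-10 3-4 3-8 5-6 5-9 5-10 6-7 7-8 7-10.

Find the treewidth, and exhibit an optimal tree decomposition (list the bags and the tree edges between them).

The largest bag has 3 vertices, giving width 2; this decomposition certifies tw(G) ≤ 2. The edges 9–1–6–5–9 form a cycle, so G is not a tree and its treewidth is at least 2. Hence tw(G) = 2 exactly.

Treewidth 2.
Bags: B1 = {1, 5, 9}  B2 = {1, 5, 6}  B3 = {5, 6, 10}  B4 = {6, 7, 10}  B5 = {2, 7, 10}  B6 = {2, 7, 8}  B7 = {2, 4, 8}  B8 = {3, 4, 8}
Tree: B1–B2, B2–B3, B3–B4, B4–B5, B5–B6, B6–B7, B7–B8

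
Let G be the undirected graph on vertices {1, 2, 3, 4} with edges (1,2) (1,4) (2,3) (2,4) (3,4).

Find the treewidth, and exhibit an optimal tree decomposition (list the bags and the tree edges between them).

Treewidth 2.
One optimal decomposition is:
Bags: B1 = {2, 3, 4}  B2 = {1, 2, 4}
Tree: B1–B2

Every bag has size at most 3, so the width is 3 − 1 = 2 and tw(G) ≤ 2. On the other hand G contains the 3-clique {1, 2, 4}. A clique must lie in a single bag of any decomposition, so no decomposition can have width below 2. Hence tw(G) = 2 exactly.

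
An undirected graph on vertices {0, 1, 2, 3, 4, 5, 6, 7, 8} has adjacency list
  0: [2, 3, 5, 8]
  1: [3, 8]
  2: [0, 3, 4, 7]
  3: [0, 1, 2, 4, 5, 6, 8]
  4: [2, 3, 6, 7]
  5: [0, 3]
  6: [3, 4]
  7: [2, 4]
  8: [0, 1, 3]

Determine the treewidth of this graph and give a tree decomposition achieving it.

The largest bag has 3 vertices, giving width 2; this decomposition certifies tw(G) ≤ 2. For the lower bound, the 3 vertices {0, 3, 8} are pairwise adjacent, and any tree decomposition puts a clique entirely inside one bag — forcing width ≥ 2. Therefore the treewidth is 2.

Treewidth 2.
One optimal decomposition is:
Bags: B1 = {2, 3, 4}  B2 = {2, 4, 7}  B3 = {0, 2, 3}  B4 = {0, 3, 8}  B5 = {3, 4, 6}  B6 = {1, 3, 8}  B7 = {0, 3, 5}
Tree: B1–B2, B1–B3, B3–B4, B1–B5, B4–B6, B3–B7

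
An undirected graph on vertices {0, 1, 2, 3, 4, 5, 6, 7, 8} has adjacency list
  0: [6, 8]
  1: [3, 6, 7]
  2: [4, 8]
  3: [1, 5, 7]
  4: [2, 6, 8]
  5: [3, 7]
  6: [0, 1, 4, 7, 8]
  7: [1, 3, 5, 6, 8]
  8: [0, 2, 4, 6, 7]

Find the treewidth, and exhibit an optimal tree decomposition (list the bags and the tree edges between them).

Treewidth 2.
One optimal decomposition is:
Bags: B1 = {6, 7, 8}  B2 = {1, 6, 7}  B3 = {1, 3, 7}  B4 = {4, 6, 8}  B5 = {2, 4, 8}  B6 = {0, 6, 8}  B7 = {3, 5, 7}
Tree: B1–B2, B2–B3, B1–B4, B4–B5, B1–B6, B3–B7

The largest bag has 3 vertices, giving width 2; this decomposition certifies tw(G) ≤ 2. For the lower bound, the 3 vertices {2, 4, 8} are pairwise adjacent, and any tree decomposition puts a clique entirely inside one bag — forcing width ≥ 2. Combining the bounds, tw(G) = 2.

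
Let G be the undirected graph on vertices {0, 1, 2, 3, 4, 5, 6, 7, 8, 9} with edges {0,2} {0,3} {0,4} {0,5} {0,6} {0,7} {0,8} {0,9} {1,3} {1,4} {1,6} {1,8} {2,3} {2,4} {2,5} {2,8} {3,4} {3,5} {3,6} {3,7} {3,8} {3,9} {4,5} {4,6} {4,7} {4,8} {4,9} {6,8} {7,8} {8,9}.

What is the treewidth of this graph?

4

A width-4 tree decomposition is:
Bags: B1 = {0, 3, 4, 6, 8}  B2 = {0, 2, 3, 4, 8}  B3 = {0, 3, 4, 8, 9}  B4 = {0, 2, 3, 4, 5}  B5 = {1, 3, 4, 6, 8}  B6 = {0, 3, 4, 7, 8}
Tree: B1–B2, B2–B3, B2–B4, B1–B5, B2–B6
The largest bag has 5 vertices, giving width 4; this decomposition certifies tw(G) ≤ 4. For the lower bound, the 5 vertices {0, 3, 4, 8, 9} are pairwise adjacent, and any tree decomposition puts a clique entirely inside one bag — forcing width ≥ 4. The upper and lower bounds meet at 4, so that is the treewidth.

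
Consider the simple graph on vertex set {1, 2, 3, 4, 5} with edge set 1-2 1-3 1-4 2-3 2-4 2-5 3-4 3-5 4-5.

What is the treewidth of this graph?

A width-3 tree decomposition is:
Bags: B1 = {1, 2, 3, 4}  B2 = {2, 3, 4, 5}
Tree: B1–B2
Each bag holds 4 vertices, so the decomposition has width 3, which upper-bounds the treewidth. For the lower bound, the 4 vertices {1, 2, 3, 4} are pairwise adjacent, and any tree decomposition puts a clique entirely inside one bag — forcing width ≥ 3. Combining the bounds, tw(G) = 3.

3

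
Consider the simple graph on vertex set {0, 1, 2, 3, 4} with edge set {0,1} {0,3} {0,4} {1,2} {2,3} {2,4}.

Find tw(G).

2

A width-2 tree decomposition is:
Bags: B1 = {0, 1, 2}  B2 = {0, 2, 4}  B3 = {0, 2, 3}
Tree: B1–B2, B2–B3
Every bag has size at most 3, so the width is 3 − 1 = 2 and tw(G) ≤ 2. The edges 2–1–0–4–2 form a cycle, so G is not a tree and its treewidth is at least 2. Combining the bounds, tw(G) = 2.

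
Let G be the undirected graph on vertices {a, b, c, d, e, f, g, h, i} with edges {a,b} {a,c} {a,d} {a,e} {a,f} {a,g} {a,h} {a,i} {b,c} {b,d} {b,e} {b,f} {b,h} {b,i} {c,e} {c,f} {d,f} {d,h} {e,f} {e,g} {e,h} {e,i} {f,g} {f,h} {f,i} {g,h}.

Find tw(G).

4

A width-4 tree decomposition is:
Bags: B1 = {a, b, c, e, f}  B2 = {a, b, e, f, h}  B3 = {a, b, e, f, i}  B4 = {a, b, d, f, h}  B5 = {a, e, f, g, h}
Tree: B1–B2, B2–B3, B2–B4, B2–B5
The largest bag has 5 vertices, giving width 4; this decomposition certifies tw(G) ≤ 4. On the other hand G contains the 5-clique {a, e, f, g, h}. A clique must lie in a single bag of any decomposition, so no decomposition can have width below 4. Therefore the treewidth is 4.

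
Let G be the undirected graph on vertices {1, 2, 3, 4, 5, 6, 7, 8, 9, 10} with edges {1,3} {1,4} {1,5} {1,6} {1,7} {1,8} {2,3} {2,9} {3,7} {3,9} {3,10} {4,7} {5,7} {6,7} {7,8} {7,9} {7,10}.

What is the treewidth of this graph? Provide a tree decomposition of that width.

Treewidth 2.
One optimal decomposition is:
Bags: B1 = {1, 3, 7}  B2 = {3, 7, 9}  B3 = {3, 7, 10}  B4 = {1, 4, 7}  B5 = {1, 6, 7}  B6 = {2, 3, 9}  B7 = {1, 7, 8}  B8 = {1, 5, 7}
Tree: B1–B2, B2–B3, B1–B4, B1–B5, B2–B6, B5–B7, B7–B8

Each bag holds 3 vertices, so the decomposition has width 2, which upper-bounds the treewidth. On the other hand G contains the 3-clique {2, 3, 9}. A clique must lie in a single bag of any decomposition, so no decomposition can have width below 2. The upper and lower bounds meet at 2, so that is the treewidth.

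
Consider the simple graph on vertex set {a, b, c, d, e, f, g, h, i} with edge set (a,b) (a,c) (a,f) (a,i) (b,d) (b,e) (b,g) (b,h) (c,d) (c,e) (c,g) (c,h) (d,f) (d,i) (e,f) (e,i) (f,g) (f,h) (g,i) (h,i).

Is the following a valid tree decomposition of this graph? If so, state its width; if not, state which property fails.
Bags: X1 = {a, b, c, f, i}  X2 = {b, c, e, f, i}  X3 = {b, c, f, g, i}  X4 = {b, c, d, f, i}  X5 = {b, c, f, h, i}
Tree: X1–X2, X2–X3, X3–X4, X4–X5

Yes; width 4.

Every vertex of G appears in some bag (union = {a, b, c, d, e, f, g, h, i}); every edge is covered by a bag; and for each vertex v the set of bags containing v is connected in the bag tree. The decomposition is therefore valid. The largest bag has 5 vertices, so the width is 4.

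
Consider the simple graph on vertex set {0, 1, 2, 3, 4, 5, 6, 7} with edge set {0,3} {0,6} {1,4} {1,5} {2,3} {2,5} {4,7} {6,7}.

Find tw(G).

2

A width-2 tree decomposition is:
Bags: B1 = {2, 3, 5}  B2 = {0, 3, 5}  B3 = {0, 5, 6}  B4 = {5, 6, 7}  B5 = {4, 5, 7}  B6 = {1, 4, 5}
Tree: B1–B2, B2–B3, B3–B4, B4–B5, B5–B6
The largest bag has 3 vertices, giving width 2; this decomposition certifies tw(G) ≤ 2. For the lower bound, G contains the cycle 5–2–3–0–6–7–4–1–5, so G is not a forest; only forests have treewidth ≤ 1, hence tw(G) ≥ 2. Therefore the treewidth is 2.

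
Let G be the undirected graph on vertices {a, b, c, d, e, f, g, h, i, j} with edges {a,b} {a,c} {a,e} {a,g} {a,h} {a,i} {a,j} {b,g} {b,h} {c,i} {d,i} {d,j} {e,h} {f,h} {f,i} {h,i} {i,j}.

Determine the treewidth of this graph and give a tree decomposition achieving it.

Treewidth 2.
One such decomposition:
Bags: B1 = {a, b, g}  B2 = {a, b, h}  B3 = {a, h, i}  B4 = {f, h, i}  B5 = {a, i, j}  B6 = {a, e, h}  B7 = {a, c, i}  B8 = {d, i, j}
Tree: B1–B2, B2–B3, B3–B4, B3–B5, B3–B6, B3–B7, B5–B8

Each bag holds 3 vertices, so the decomposition has width 2, which upper-bounds the treewidth. Conversely, {d, i, j} is a clique of size 3, and the vertices of any clique must share a bag in every tree decomposition; so some bag has ≥ 3 vertices and tw(G) ≥ 2. The upper and lower bounds meet at 2, so that is the treewidth.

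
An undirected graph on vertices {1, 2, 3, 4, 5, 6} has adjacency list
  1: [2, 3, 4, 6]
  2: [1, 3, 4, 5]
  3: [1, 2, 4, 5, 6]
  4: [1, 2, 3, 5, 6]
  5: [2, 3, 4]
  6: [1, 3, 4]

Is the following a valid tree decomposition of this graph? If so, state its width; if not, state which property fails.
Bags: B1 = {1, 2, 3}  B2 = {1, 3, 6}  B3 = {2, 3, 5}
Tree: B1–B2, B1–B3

A tree decomposition must satisfy three properties: every vertex lies in some bag; for every edge, both endpoints lie together in some bag; and for every vertex, the bags containing it form a connected subtree. Here vertex 4 appears in no bag, so the decomposition is invalid.

No — vertex 4 appears in no bag.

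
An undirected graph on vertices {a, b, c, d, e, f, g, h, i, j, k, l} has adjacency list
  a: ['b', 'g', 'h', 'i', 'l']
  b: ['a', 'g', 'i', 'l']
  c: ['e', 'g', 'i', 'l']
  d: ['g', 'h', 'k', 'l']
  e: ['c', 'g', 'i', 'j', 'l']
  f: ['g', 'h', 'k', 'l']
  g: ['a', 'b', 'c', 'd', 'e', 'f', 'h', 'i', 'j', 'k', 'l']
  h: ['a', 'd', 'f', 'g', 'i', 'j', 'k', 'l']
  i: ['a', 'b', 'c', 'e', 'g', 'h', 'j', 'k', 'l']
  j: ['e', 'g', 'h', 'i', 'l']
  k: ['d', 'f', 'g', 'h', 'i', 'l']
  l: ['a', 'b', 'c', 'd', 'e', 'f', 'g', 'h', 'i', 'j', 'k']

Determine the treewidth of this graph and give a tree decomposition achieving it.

Treewidth 4.
One such decomposition:
Bags: B1 = {a, g, h, i, l}  B2 = {a, b, g, i, l}  B3 = {g, h, i, k, l}  B4 = {g, h, i, j, l}  B5 = {d, g, h, k, l}  B6 = {f, g, h, k, l}  B7 = {e, g, i, j, l}  B8 = {c, e, g, i, l}
Tree: B1–B2, B1–B3, B3–B4, B3–B5, B5–B6, B4–B7, B7–B8

The largest bag has 5 vertices, giving width 4; this decomposition certifies tw(G) ≤ 4. Conversely, {d, g, h, k, l} is a clique of size 5, and the vertices of any clique must share a bag in every tree decomposition; so some bag has ≥ 5 vertices and tw(G) ≥ 4. The upper and lower bounds meet at 4, so that is the treewidth.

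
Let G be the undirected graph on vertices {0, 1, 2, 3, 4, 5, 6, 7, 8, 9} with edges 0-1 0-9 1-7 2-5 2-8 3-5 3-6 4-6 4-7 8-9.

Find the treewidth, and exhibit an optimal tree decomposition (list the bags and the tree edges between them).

Treewidth 2.
One such decomposition:
Bags: B1 = {3, 4, 6}  B2 = {3, 4, 5}  B3 = {2, 4, 5}  B4 = {2, 4, 8}  B5 = {4, 8, 9}  B6 = {0, 4, 9}  B7 = {0, 1, 4}  B8 = {1, 4, 7}
Tree: B1–B2, B2–B3, B3–B4, B4–B5, B5–B6, B6–B7, B7–B8

Every bag has size at most 3, so the width is 3 − 1 = 2 and tw(G) ≤ 2. Since 4–6–3–5–2–8–9–0–1–7–4 is a cycle in G, G is not acyclic. Forests are exactly the graphs of treewidth ≤ 1, so tw(G) ≥ 2. The upper and lower bounds meet at 2, so that is the treewidth.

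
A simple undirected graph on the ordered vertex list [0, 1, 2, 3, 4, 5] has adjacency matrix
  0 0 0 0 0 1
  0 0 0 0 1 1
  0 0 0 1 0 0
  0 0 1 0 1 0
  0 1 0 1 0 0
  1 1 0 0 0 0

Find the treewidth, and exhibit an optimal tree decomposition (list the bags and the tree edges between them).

Treewidth 1.
One such decomposition:
Bags: B1 = {0, 5}  B2 = {1, 5}  B3 = {1, 4}  B4 = {3, 4}  B5 = {2, 3}
Tree: B1–B2, B2–B3, B3–B4, B4–B5

Each bag holds 2 vertices, so the decomposition has width 1, which upper-bounds the treewidth. Any graph with an edge has treewidth ≥ 1, and G has the edge 0–5. Combining the bounds, tw(G) = 1.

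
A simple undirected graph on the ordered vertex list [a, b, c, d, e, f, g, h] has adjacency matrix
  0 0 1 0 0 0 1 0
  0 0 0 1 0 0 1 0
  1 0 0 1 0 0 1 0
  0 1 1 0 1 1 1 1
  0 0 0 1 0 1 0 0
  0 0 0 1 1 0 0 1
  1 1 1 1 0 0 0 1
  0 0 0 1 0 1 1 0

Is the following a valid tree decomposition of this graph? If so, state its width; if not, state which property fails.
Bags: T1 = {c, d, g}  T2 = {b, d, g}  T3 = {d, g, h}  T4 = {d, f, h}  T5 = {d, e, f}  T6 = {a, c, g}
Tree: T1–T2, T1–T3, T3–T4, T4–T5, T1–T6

Yes; width 2.

Vertex coverage: the bags together contain {a, b, c, d, e, f, g, h}, the full vertex set. Edge coverage: each edge of G has both endpoints in at least one bag. Running intersection: for every vertex, the bags containing it form a connected subtree. All three properties hold, so this is a valid tree decomposition of width max|bag| − 1 = 2, and hence tw(G) ≤ 2.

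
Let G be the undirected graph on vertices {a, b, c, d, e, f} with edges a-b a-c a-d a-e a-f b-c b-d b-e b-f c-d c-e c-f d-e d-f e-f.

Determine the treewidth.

5

A width-5 tree decomposition is:
Bags: B1 = {a, b, c, d, e, f}
Tree: (single bag)
With just one bag of size 6, the width is 6 − 1 = 5, so tw(G) ≤ 5. For the lower bound, the 6 vertices {a, b, c, d, e, f} are pairwise adjacent, and any tree decomposition puts a clique entirely inside one bag — forcing width ≥ 5. Therefore the treewidth is 5.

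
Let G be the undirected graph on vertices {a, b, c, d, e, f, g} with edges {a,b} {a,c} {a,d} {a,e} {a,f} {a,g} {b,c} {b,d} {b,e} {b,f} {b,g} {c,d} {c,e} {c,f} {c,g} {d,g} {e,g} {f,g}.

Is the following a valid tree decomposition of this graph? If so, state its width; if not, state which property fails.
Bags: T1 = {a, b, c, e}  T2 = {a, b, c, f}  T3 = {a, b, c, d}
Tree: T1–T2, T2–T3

A tree decomposition must satisfy three properties: every vertex lies in some bag; for every edge, both endpoints lie together in some bag; and for every vertex, the bags containing it form a connected subtree. Here vertex g appears in no bag, so the decomposition is invalid.

No — vertex g appears in no bag.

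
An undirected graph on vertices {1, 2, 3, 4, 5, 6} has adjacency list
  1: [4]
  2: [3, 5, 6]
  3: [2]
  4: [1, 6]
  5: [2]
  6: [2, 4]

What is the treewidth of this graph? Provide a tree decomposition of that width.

Each bag holds 2 vertices, so the decomposition has width 1, which upper-bounds the treewidth. Since G has at least one edge (e.g. 2–6), it is not an edgeless graph, so tw(G) ≥ 1. Combining the bounds, tw(G) = 1.

Treewidth 1.
One such decomposition:
Bags: B1 = {2, 6}  B2 = {4, 6}  B3 = {1, 4}  B4 = {2, 3}  B5 = {2, 5}
Tree: B1–B2, B2–B3, B1–B4, B4–B5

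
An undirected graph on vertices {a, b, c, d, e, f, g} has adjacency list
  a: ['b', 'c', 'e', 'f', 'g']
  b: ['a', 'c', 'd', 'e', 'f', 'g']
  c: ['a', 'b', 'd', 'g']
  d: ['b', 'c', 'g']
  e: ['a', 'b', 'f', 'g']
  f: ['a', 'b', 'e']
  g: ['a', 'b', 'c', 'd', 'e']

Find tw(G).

A width-3 tree decomposition is:
Bags: B1 = {a, b, c, g}  B2 = {a, b, e, g}  B3 = {b, c, d, g}  B4 = {a, b, e, f}
Tree: B1–B2, B1–B3, B2–B4
The largest bag has 4 vertices, giving width 3; this decomposition certifies tw(G) ≤ 3. Conversely, {a, b, e, g} is a clique of size 4, and the vertices of any clique must share a bag in every tree decomposition; so some bag has ≥ 4 vertices and tw(G) ≥ 3. Therefore the treewidth is 3.

3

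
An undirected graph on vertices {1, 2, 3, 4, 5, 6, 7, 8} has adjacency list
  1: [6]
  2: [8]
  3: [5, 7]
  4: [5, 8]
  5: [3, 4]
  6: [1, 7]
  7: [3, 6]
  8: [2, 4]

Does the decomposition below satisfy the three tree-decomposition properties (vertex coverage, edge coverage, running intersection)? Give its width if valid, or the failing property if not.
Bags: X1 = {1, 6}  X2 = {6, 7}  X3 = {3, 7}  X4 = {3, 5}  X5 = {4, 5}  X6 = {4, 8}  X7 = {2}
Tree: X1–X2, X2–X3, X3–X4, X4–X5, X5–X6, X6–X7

No — edge (8,2) lies in no bag.

A tree decomposition must satisfy three properties: every vertex lies in some bag; for every edge, both endpoints lie together in some bag; and for every vertex, the bags containing it form a connected subtree. Here edge (8,2) lies in no bag, so the decomposition is invalid.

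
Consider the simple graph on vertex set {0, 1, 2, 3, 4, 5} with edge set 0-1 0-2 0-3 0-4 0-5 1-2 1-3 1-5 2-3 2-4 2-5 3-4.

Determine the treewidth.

3

A width-3 tree decomposition is:
Bags: B1 = {0, 1, 2, 5}  B2 = {0, 1, 2, 3}  B3 = {0, 2, 3, 4}
Tree: B1–B2, B2–B3
The largest bag has 4 vertices, giving width 3; this decomposition certifies tw(G) ≤ 3. On the other hand G contains the 4-clique {0, 1, 2, 3}. A clique must lie in a single bag of any decomposition, so no decomposition can have width below 3. Therefore the treewidth is 3.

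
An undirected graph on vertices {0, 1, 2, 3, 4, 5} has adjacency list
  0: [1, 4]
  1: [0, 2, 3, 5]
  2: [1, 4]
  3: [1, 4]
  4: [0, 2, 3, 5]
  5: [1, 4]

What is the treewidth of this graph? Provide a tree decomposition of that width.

Every bag has size at most 3, so the width is 3 − 1 = 2 and tw(G) ≤ 2. Since 1–0–4–2–1 is a cycle in G, G is not acyclic. Forests are exactly the graphs of treewidth ≤ 1, so tw(G) ≥ 2. Therefore the treewidth is 2.

Treewidth 2.
One optimal decomposition is:
Bags: B1 = {0, 1, 4}  B2 = {1, 2, 4}  B3 = {1, 3, 4}  B4 = {1, 4, 5}
Tree: B1–B2, B2–B3, B3–B4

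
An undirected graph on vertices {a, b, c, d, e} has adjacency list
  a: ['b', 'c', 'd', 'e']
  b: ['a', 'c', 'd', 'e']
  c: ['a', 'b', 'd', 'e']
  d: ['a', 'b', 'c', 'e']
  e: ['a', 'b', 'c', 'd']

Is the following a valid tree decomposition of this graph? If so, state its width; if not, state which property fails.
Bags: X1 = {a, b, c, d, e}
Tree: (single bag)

Yes; width 4.

Vertex coverage: the bags together contain {a, b, c, d, e}, the full vertex set. Edge coverage: each edge of G has both endpoints in at least one bag. Running intersection: for every vertex, the bags containing it form a connected subtree. All three properties hold, so this is a valid tree decomposition of width max|bag| − 1 = 4, and hence tw(G) ≤ 4.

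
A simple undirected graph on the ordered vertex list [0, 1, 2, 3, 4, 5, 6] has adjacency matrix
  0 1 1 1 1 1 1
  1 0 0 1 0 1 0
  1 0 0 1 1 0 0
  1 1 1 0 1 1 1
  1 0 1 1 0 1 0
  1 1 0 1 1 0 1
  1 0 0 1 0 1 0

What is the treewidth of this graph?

A width-3 tree decomposition is:
Bags: B1 = {0, 3, 4, 5}  B2 = {0, 1, 3, 5}  B3 = {0, 3, 5, 6}  B4 = {0, 2, 3, 4}
Tree: B1–B2, B2–B3, B1–B4
Each bag holds 4 vertices, so the decomposition has width 3, which upper-bounds the treewidth. For the lower bound, the 4 vertices {0, 2, 3, 4} are pairwise adjacent, and any tree decomposition puts a clique entirely inside one bag — forcing width ≥ 3. The upper and lower bounds meet at 3, so that is the treewidth.

3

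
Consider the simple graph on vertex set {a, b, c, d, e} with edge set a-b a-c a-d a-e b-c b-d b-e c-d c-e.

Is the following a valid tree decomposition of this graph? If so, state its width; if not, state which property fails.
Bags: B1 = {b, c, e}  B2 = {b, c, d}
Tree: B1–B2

No — vertex a appears in no bag.

A tree decomposition must satisfy three properties: every vertex lies in some bag; for every edge, both endpoints lie together in some bag; and for every vertex, the bags containing it form a connected subtree. Here vertex a appears in no bag, so the decomposition is invalid.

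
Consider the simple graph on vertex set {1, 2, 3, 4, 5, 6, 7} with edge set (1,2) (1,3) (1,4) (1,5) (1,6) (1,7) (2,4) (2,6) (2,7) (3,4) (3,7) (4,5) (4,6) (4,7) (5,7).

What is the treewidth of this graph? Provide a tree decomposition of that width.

Treewidth 3.
Bags: B1 = {1, 2, 4, 6}  B2 = {1, 2, 4, 7}  B3 = {1, 3, 4, 7}  B4 = {1, 4, 5, 7}
Tree: B1–B2, B2–B3, B2–B4

Every bag has size at most 4, so the width is 4 − 1 = 3 and tw(G) ≤ 3. For the lower bound, the 4 vertices {1, 2, 4, 6} are pairwise adjacent, and any tree decomposition puts a clique entirely inside one bag — forcing width ≥ 3. The upper and lower bounds meet at 3, so that is the treewidth.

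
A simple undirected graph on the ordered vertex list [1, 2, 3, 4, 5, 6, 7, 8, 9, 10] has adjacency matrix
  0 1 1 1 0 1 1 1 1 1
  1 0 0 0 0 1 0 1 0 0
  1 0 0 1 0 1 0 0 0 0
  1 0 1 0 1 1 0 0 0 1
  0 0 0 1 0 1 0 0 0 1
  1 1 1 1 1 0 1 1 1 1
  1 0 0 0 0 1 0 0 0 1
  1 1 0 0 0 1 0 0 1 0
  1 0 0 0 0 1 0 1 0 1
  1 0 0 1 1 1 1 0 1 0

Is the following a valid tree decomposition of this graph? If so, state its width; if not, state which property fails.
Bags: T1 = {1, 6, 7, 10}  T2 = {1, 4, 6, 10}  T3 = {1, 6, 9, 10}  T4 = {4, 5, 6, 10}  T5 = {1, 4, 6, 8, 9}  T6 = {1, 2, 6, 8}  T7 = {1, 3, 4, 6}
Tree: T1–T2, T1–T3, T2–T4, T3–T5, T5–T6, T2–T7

A tree decomposition must satisfy three properties: every vertex lies in some bag; for every edge, both endpoints lie together in some bag; and for every vertex, the bags containing it form a connected subtree. Here bags containing vertex 4 are not connected in the tree, so the decomposition is invalid.

No — bags containing vertex 4 are not connected in the tree.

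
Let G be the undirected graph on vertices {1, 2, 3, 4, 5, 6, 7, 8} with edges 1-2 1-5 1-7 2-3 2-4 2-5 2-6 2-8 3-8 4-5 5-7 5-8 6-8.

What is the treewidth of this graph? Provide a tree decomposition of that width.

The largest bag has 3 vertices, giving width 2; this decomposition certifies tw(G) ≤ 2. On the other hand G contains the 3-clique {2, 3, 8}. A clique must lie in a single bag of any decomposition, so no decomposition can have width below 2. Combining the bounds, tw(G) = 2.

Treewidth 2.
One such decomposition:
Bags: B1 = {2, 5, 8}  B2 = {2, 3, 8}  B3 = {1, 2, 5}  B4 = {2, 4, 5}  B5 = {2, 6, 8}  B6 = {1, 5, 7}
Tree: B1–B2, B1–B3, B3–B4, B2–B5, B3–B6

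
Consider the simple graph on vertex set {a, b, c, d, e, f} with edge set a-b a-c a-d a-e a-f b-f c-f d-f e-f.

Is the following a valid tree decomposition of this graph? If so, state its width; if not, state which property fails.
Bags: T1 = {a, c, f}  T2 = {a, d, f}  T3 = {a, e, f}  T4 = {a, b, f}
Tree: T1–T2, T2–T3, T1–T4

Yes; width 2.

Every vertex of G appears in some bag (union = {a, b, c, d, e, f}); every edge is covered by a bag; and for each vertex v the set of bags containing v is connected in the bag tree. The decomposition is therefore valid. The largest bag has 3 vertices, so the width is 2.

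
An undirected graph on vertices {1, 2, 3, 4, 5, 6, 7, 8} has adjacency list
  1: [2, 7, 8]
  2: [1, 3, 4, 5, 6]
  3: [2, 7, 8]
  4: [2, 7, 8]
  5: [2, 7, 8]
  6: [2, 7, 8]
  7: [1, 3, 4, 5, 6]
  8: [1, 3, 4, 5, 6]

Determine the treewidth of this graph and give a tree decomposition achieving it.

The largest bag has 4 vertices, giving width 3; this decomposition certifies tw(G) ≤ 3. For the lower bound: the 4 vertex sets {2,3}, {1,7}, {8}, {5} are disjoint, each induces a connected subgraph, and every pair is joined by at least one edge of G. Contracting each set to a single vertex therefore yields K_{4} as a minor, and since treewidth is minor-monotone, tw(G) ≥ tw(K_{4}) = 3. Hence tw(G) = 3 exactly.

Treewidth 3.
One such decomposition:
Bags: B1 = {2, 3, 7, 8}  B2 = {1, 2, 7, 8}  B3 = {2, 5, 7, 8}  B4 = {2, 4, 7, 8}  B5 = {2, 6, 7, 8}
Tree: B1–B2, B2–B3, B3–B4, B4–B5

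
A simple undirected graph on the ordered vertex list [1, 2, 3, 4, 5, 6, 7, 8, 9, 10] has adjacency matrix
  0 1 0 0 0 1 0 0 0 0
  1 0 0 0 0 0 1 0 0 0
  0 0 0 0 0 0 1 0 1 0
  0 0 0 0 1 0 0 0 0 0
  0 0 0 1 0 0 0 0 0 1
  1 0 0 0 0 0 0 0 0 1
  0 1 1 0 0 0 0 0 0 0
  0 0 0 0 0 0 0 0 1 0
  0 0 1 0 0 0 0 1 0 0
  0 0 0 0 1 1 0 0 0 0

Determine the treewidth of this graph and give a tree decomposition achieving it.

Treewidth 1.
One optimal decomposition is:
Bags: B1 = {8, 9}  B2 = {3, 9}  B3 = {3, 7}  B4 = {2, 7}  B5 = {1, 2}  B6 = {1, 6}  B7 = {6, 10}  B8 = {5, 10}  B9 = {4, 5}
Tree: B1–B2, B2–B3, B3–B4, B4–B5, B5–B6, B6–B7, B7–B8, B8–B9

Every bag has size at most 2, so the width is 2 − 1 = 1 and tw(G) ≤ 1. Since G has at least one edge (e.g. 8–9), it is not an edgeless graph, so tw(G) ≥ 1. Hence tw(G) = 1 exactly.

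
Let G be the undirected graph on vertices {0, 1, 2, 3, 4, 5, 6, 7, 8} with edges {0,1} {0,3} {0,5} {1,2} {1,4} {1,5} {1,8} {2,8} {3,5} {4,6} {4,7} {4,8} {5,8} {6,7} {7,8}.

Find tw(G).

A width-2 tree decomposition is:
Bags: B1 = {1, 5, 8}  B2 = {1, 4, 8}  B3 = {4, 7, 8}  B4 = {0, 1, 5}  B5 = {0, 3, 5}  B6 = {1, 2, 8}  B7 = {4, 6, 7}
Tree: B1–B2, B2–B3, B1–B4, B4–B5, B2–B6, B3–B7
Each bag holds 3 vertices, so the decomposition has width 2, which upper-bounds the treewidth. On the other hand G contains the 3-clique {0, 1, 5}. A clique must lie in a single bag of any decomposition, so no decomposition can have width below 2. Hence tw(G) = 2 exactly.

2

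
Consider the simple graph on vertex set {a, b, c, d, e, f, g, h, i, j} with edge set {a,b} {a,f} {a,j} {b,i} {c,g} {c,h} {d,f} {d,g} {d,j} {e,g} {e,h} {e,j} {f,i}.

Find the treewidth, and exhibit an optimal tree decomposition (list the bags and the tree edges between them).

Treewidth 2.
Bags: B1 = {a, b, i}  B2 = {a, f, i}  B3 = {a, f, j}  B4 = {d, f, j}  B5 = {d, e, j}  B6 = {d, e, g}  B7 = {e, g, h}  B8 = {c, g, h}
Tree: B1–B2, B2–B3, B3–B4, B4–B5, B5–B6, B6–B7, B7–B8

Each bag holds 3 vertices, so the decomposition has width 2, which upper-bounds the treewidth. The edges b–i–f–a–b form a cycle, so G is not a tree and its treewidth is at least 2. Hence tw(G) = 2 exactly.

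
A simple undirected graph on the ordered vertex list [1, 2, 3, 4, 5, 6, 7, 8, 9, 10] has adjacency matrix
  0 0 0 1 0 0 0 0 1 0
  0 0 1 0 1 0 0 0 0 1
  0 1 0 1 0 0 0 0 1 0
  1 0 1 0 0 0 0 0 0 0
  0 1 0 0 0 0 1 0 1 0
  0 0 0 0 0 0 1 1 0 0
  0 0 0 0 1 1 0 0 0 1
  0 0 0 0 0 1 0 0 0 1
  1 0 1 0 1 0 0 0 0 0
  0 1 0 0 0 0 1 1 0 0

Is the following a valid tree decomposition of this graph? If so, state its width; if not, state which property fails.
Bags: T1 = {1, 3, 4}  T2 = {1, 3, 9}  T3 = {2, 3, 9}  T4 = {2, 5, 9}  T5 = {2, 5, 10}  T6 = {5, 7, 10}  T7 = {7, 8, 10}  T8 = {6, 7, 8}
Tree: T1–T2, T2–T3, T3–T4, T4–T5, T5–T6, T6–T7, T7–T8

Yes; width 2.

Vertex coverage: the bags together contain {1, 2, 3, 4, 5, 6, 7, 8, 9, 10}, the full vertex set. Edge coverage: each edge of G has both endpoints in at least one bag. Running intersection: for every vertex, the bags containing it form a connected subtree. All three properties hold, so this is a valid tree decomposition of width max|bag| − 1 = 2, and hence tw(G) ≤ 2.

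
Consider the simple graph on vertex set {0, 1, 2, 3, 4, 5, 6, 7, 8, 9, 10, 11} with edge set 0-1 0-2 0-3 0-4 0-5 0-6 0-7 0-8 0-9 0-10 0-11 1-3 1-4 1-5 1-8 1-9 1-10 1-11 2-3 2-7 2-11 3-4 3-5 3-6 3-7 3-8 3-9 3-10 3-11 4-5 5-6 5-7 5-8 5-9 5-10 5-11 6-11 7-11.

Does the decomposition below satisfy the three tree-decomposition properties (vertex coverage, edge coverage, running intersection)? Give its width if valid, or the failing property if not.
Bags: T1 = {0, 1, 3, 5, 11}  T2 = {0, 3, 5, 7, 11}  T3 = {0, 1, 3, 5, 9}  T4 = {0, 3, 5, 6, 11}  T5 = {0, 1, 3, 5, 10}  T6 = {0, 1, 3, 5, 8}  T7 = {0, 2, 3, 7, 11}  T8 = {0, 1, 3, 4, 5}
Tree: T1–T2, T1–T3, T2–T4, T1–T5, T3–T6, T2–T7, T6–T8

Every vertex of G appears in some bag (union = {0, 1, 2, 3, 4, 5, 6, 7, 8, 9, 10, 11}); every edge is covered by a bag; and for each vertex v the set of bags containing v is connected in the bag tree. The decomposition is therefore valid. The largest bag has 5 vertices, so the width is 4.

Yes; width 4.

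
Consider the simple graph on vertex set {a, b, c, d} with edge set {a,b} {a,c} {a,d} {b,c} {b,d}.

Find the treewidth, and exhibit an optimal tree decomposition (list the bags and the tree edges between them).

Treewidth 2.
One optimal decomposition is:
Bags: B1 = {a, b, d}  B2 = {a, b, c}
Tree: B1–B2

The largest bag has 3 vertices, giving width 2; this decomposition certifies tw(G) ≤ 2. Conversely, {a, b, d} is a clique of size 3, and the vertices of any clique must share a bag in every tree decomposition; so some bag has ≥ 3 vertices and tw(G) ≥ 2. The upper and lower bounds meet at 2, so that is the treewidth.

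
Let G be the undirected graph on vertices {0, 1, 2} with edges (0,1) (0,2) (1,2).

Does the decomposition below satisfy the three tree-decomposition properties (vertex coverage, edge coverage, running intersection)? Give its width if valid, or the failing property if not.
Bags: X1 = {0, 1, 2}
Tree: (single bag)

Every vertex of G appears in some bag (union = {0, 1, 2}); every edge is covered by a bag; and for each vertex v the set of bags containing v is connected in the bag tree. The decomposition is therefore valid. The largest bag has 3 vertices, so the width is 2.

Yes; width 2.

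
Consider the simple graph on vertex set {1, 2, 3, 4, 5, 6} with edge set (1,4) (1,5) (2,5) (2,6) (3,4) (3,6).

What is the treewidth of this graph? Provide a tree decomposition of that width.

The largest bag has 3 vertices, giving width 2; this decomposition certifies tw(G) ≤ 2. For the lower bound, G contains the cycle 1–4–3–6–2–5–1, so G is not a forest; only forests have treewidth ≤ 1, hence tw(G) ≥ 2. The upper and lower bounds meet at 2, so that is the treewidth.

Treewidth 2.
One such decomposition:
Bags: B1 = {1, 3, 4}  B2 = {1, 3, 6}  B3 = {1, 2, 6}  B4 = {1, 2, 5}
Tree: B1–B2, B2–B3, B3–B4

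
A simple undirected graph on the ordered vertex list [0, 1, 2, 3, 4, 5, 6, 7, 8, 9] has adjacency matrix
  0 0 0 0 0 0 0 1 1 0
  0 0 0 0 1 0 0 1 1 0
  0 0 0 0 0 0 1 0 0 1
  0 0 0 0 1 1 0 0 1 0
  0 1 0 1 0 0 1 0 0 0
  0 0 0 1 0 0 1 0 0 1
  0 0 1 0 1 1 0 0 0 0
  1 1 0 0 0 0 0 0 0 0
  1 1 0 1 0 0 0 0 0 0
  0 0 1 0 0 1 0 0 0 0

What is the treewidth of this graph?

2

A width-2 tree decomposition is:
Bags: B1 = {2, 6, 9}  B2 = {5, 6, 9}  B3 = {4, 5, 6}  B4 = {3, 4, 5}  B5 = {1, 3, 4}  B6 = {1, 3, 8}  B7 = {1, 7, 8}  B8 = {0, 7, 8}
Tree: B1–B2, B2–B3, B3–B4, B4–B5, B5–B6, B6–B7, B7–B8
Each bag holds 3 vertices, so the decomposition has width 2, which upper-bounds the treewidth. The edges 2–9–5–6–2 form a cycle, so G is not a tree and its treewidth is at least 2. Hence tw(G) = 2 exactly.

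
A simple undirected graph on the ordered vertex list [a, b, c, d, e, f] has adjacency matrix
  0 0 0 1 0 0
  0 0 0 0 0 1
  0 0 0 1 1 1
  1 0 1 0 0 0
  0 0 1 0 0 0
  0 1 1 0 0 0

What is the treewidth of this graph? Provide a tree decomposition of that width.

Treewidth 1.
One such decomposition:
Bags: B1 = {a, d}  B2 = {c, d}  B3 = {c, e}  B4 = {c, f}  B5 = {b, f}
Tree: B1–B2, B2–B3, B2–B4, B4–B5

The largest bag has 2 vertices, giving width 1; this decomposition certifies tw(G) ≤ 1. Any graph with an edge has treewidth ≥ 1, and G has the edge a–d. Therefore the treewidth is 1.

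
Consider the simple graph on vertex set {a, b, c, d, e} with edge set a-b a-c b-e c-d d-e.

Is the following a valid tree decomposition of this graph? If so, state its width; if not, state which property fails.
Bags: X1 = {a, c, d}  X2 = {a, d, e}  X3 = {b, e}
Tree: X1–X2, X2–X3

A tree decomposition must satisfy three properties: every vertex lies in some bag; for every edge, both endpoints lie together in some bag; and for every vertex, the bags containing it form a connected subtree. Here edge (a,b) lies in no bag, so the decomposition is invalid.

No — edge (a,b) lies in no bag.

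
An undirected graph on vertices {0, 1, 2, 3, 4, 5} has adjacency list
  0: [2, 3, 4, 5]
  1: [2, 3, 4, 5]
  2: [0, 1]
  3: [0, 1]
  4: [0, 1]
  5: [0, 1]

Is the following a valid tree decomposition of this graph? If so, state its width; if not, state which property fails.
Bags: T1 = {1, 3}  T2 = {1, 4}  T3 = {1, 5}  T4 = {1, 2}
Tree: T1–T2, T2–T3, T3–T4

No — vertex 0 appears in no bag.

A tree decomposition must satisfy three properties: every vertex lies in some bag; for every edge, both endpoints lie together in some bag; and for every vertex, the bags containing it form a connected subtree. Here vertex 0 appears in no bag, so the decomposition is invalid.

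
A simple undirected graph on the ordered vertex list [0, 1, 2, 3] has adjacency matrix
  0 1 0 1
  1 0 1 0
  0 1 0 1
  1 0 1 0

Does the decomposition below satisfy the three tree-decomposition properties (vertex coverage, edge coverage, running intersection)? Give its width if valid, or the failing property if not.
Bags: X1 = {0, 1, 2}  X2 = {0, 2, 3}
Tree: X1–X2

Vertex coverage: the bags together contain {0, 1, 2, 3}, the full vertex set. Edge coverage: each edge of G has both endpoints in at least one bag. Running intersection: for every vertex, the bags containing it form a connected subtree. All three properties hold, so this is a valid tree decomposition of width max|bag| − 1 = 2, and hence tw(G) ≤ 2.

Yes; width 2.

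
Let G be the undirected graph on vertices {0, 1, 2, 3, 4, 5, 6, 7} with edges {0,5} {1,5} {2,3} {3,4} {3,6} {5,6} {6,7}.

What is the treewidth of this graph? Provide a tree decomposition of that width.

Treewidth 1.
One such decomposition:
Bags: B1 = {3, 6}  B2 = {5, 6}  B3 = {2, 3}  B4 = {6, 7}  B5 = {1, 5}  B6 = {3, 4}  B7 = {0, 5}
Tree: B1–B2, B1–B3, B2–B4, B2–B5, B1–B6, B2–B7

Every bag has size at most 2, so the width is 2 − 1 = 1 and tw(G) ≤ 1. G has an edge, so its treewidth is at least 1. Combining the bounds, tw(G) = 1.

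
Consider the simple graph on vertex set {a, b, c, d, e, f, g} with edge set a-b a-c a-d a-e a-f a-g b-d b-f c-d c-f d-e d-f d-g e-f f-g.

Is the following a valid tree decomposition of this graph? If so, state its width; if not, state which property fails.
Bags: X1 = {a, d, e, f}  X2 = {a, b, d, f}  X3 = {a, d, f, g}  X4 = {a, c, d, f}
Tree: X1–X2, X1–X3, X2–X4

Checking the three conditions: (i) the bags cover all of {a, b, c, d, e, f, g}; (ii) for each edge, some bag contains both endpoints; (iii) the bags containing any fixed vertex form a subtree. All hold, so the decomposition is valid with width 4 − 1 = 3.

Yes; width 3.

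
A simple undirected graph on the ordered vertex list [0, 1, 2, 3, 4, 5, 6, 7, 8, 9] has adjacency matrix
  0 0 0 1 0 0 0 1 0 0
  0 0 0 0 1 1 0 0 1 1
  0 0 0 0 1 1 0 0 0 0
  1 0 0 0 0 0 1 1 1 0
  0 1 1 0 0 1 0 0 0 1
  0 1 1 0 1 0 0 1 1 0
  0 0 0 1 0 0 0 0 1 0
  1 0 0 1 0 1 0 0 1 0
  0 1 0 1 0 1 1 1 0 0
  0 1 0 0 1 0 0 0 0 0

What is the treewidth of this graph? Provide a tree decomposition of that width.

The largest bag has 3 vertices, giving width 2; this decomposition certifies tw(G) ≤ 2. On the other hand G contains the 3-clique {0, 3, 7}. A clique must lie in a single bag of any decomposition, so no decomposition can have width below 2. The upper and lower bounds meet at 2, so that is the treewidth.

Treewidth 2.
One such decomposition:
Bags: B1 = {3, 7, 8}  B2 = {0, 3, 7}  B3 = {5, 7, 8}  B4 = {1, 5, 8}  B5 = {1, 4, 5}  B6 = {2, 4, 5}  B7 = {1, 4, 9}  B8 = {3, 6, 8}
Tree: B1–B2, B1–B3, B3–B4, B4–B5, B5–B6, B5–B7, B1–B8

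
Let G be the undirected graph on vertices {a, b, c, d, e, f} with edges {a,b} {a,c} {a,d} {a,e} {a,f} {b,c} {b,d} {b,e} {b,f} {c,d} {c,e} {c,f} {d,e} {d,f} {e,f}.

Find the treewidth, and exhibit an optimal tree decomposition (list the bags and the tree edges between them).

With just one bag of size 6, the width is 6 − 1 = 5, so tw(G) ≤ 5. On the other hand G contains the 6-clique {a, b, c, d, e, f}. A clique must lie in a single bag of any decomposition, so no decomposition can have width below 5. Therefore the treewidth is 5.

Treewidth 5.
One optimal decomposition is:
Bags: B1 = {a, b, c, d, e, f}
Tree: (single bag)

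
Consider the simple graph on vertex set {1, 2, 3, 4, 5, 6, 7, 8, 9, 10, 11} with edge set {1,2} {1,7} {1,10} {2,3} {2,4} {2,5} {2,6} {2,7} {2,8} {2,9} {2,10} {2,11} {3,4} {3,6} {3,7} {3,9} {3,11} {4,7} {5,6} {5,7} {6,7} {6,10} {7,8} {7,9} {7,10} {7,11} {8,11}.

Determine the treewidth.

A width-3 tree decomposition is:
Bags: B1 = {2, 3, 6, 7}  B2 = {2, 3, 7, 9}  B3 = {2, 3, 7, 11}  B4 = {2, 3, 4, 7}  B5 = {2, 5, 6, 7}  B6 = {2, 6, 7, 10}  B7 = {1, 2, 7, 10}  B8 = {2, 7, 8, 11}
Tree: B1–B2, B1–B3, B1–B4, B1–B5, B5–B6, B6–B7, B3–B8
Every bag has size at most 4, so the width is 4 − 1 = 3 and tw(G) ≤ 3. Conversely, {1, 2, 7, 10} is a clique of size 4, and the vertices of any clique must share a bag in every tree decomposition; so some bag has ≥ 4 vertices and tw(G) ≥ 3. The upper and lower bounds meet at 3, so that is the treewidth.

3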